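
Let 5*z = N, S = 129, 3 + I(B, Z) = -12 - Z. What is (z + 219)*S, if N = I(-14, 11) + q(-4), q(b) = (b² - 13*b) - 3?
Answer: 146286/5 ≈ 29257.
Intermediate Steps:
q(b) = -3 + b² - 13*b
I(B, Z) = -15 - Z (I(B, Z) = -3 + (-12 - Z) = -15 - Z)
N = 39 (N = (-15 - 1*11) + (-3 + (-4)² - 13*(-4)) = (-15 - 11) + (-3 + 16 + 52) = -26 + 65 = 39)
z = 39/5 (z = (⅕)*39 = 39/5 ≈ 7.8000)
(z + 219)*S = (39/5 + 219)*129 = (1134/5)*129 = 146286/5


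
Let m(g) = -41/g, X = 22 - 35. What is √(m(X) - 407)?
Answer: 5*I*√2730/13 ≈ 20.096*I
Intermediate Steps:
X = -13
√(m(X) - 407) = √(-41/(-13) - 407) = √(-41*(-1/13) - 407) = √(41/13 - 407) = √(-5250/13) = 5*I*√2730/13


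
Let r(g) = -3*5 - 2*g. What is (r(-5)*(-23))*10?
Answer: 1150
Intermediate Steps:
r(g) = -15 - 2*g
(r(-5)*(-23))*10 = ((-15 - 2*(-5))*(-23))*10 = ((-15 + 10)*(-23))*10 = -5*(-23)*10 = 115*10 = 1150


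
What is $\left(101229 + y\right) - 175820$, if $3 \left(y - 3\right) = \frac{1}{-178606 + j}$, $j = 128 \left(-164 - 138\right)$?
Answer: $- \frac{48615414169}{651786} \approx -74588.0$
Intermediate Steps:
$j = -38656$ ($j = 128 \left(-302\right) = -38656$)
$y = \frac{1955357}{651786}$ ($y = 3 + \frac{1}{3 \left(-178606 - 38656\right)} = 3 + \frac{1}{3 \left(-217262\right)} = 3 + \frac{1}{3} \left(- \frac{1}{217262}\right) = 3 - \frac{1}{651786} = \frac{1955357}{651786} \approx 3.0$)
$\left(101229 + y\right) - 175820 = \left(101229 + \frac{1955357}{651786}\right) - 175820 = \frac{65981600351}{651786} - 175820 = - \frac{48615414169}{651786}$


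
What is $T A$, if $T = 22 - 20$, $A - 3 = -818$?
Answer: $-1630$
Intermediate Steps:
$A = -815$ ($A = 3 - 818 = -815$)
$T = 2$ ($T = 22 - 20 = 2$)
$T A = 2 \left(-815\right) = -1630$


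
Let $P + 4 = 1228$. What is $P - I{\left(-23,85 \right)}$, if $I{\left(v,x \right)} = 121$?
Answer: $1103$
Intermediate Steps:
$P = 1224$ ($P = -4 + 1228 = 1224$)
$P - I{\left(-23,85 \right)} = 1224 - 121 = 1103$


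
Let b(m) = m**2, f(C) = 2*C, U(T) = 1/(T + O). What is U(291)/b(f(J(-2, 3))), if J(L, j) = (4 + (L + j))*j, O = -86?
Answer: 1/184500 ≈ 5.4201e-6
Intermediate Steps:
U(T) = 1/(-86 + T) (U(T) = 1/(T - 86) = 1/(-86 + T))
J(L, j) = j*(4 + L + j) (J(L, j) = (4 + L + j)*j = j*(4 + L + j))
U(291)/b(f(J(-2, 3))) = 1/((-86 + 291)*((2*(3*(4 - 2 + 3)))**2)) = 1/(205*((2*(3*5))**2)) = 1/(205*((2*15)**2)) = 1/(205*(30**2)) = (1/205)/900 = (1/205)*(1/900) = 1/184500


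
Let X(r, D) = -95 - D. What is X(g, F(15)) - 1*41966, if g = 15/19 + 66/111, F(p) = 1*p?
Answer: -42076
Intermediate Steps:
F(p) = p
g = 973/703 (g = 15*(1/19) + 66*(1/111) = 15/19 + 22/37 = 973/703 ≈ 1.3841)
X(g, F(15)) - 1*41966 = (-95 - 1*15) - 1*41966 = (-95 - 15) - 41966 = -110 - 41966 = -42076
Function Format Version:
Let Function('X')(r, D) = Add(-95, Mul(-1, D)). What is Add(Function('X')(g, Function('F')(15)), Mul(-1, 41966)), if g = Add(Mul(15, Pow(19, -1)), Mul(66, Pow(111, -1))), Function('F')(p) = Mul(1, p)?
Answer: -42076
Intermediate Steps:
Function('F')(p) = p
g = Rational(973, 703) (g = Add(Mul(15, Rational(1, 19)), Mul(66, Rational(1, 111))) = Add(Rational(15, 19), Rational(22, 37)) = Rational(973, 703) ≈ 1.3841)
Add(Function('X')(g, Function('F')(15)), Mul(-1, 41966)) = Add(Add(-95, Mul(-1, 15)), Mul(-1, 41966)) = Add(Add(-95, -15), -41966) = Add(-110, -41966) = -42076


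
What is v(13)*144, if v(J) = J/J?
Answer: 144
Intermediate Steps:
v(J) = 1
v(13)*144 = 1*144 = 144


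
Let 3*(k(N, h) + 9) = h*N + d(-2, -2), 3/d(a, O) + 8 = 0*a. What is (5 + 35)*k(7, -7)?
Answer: -3055/3 ≈ -1018.3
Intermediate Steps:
d(a, O) = -3/8 (d(a, O) = 3/(-8 + 0*a) = 3/(-8 + 0) = 3/(-8) = 3*(-1/8) = -3/8)
k(N, h) = -73/8 + N*h/3 (k(N, h) = -9 + (h*N - 3/8)/3 = -9 + (N*h - 3/8)/3 = -9 + (-3/8 + N*h)/3 = -9 + (-1/8 + N*h/3) = -73/8 + N*h/3)
(5 + 35)*k(7, -7) = (5 + 35)*(-73/8 + (1/3)*7*(-7)) = 40*(-73/8 - 49/3) = 40*(-611/24) = -3055/3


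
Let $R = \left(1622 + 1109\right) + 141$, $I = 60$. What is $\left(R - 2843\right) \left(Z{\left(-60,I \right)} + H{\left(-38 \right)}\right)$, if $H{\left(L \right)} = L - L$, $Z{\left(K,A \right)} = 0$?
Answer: $0$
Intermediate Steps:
$R = 2872$ ($R = 2731 + 141 = 2872$)
$H{\left(L \right)} = 0$
$\left(R - 2843\right) \left(Z{\left(-60,I \right)} + H{\left(-38 \right)}\right) = \left(2872 - 2843\right) \left(0 + 0\right) = 29 \cdot 0 = 0$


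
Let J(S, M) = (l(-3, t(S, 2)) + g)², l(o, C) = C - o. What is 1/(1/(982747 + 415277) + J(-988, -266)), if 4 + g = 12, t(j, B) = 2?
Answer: 1398024/236266057 ≈ 0.0059172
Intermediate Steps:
g = 8 (g = -4 + 12 = 8)
J(S, M) = 169 (J(S, M) = ((2 - 1*(-3)) + 8)² = ((2 + 3) + 8)² = (5 + 8)² = 13² = 169)
1/(1/(982747 + 415277) + J(-988, -266)) = 1/(1/(982747 + 415277) + 169) = 1/(1/1398024 + 169) = 1/(236266057/1398024) = 1398024/236266057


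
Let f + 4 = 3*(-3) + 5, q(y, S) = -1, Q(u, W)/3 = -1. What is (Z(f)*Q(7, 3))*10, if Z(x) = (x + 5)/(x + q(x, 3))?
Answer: -10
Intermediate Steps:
Q(u, W) = -3 (Q(u, W) = 3*(-1) = -3)
f = -8 (f = -4 + (3*(-3) + 5) = -4 + (-9 + 5) = -4 - 4 = -8)
Z(x) = (5 + x)/(-1 + x) (Z(x) = (x + 5)/(x - 1) = (5 + x)/(-1 + x))
(Z(f)*Q(7, 3))*10 = (((5 - 8)/(-1 - 8))*(-3))*10 = ((-3/(-9))*(-3))*10 = (-⅑*(-3)*(-3))*10 = ((⅓)*(-3))*10 = -1*10 = -10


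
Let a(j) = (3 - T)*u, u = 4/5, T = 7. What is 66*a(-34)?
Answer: -1056/5 ≈ -211.20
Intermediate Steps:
u = 4/5 (u = 4*(1/5) = 4/5 ≈ 0.80000)
a(j) = -16/5 (a(j) = (3 - 1*7)*(4/5) = (3 - 7)*(4/5) = -4*4/5 = -16/5)
66*a(-34) = 66*(-16/5) = -1056/5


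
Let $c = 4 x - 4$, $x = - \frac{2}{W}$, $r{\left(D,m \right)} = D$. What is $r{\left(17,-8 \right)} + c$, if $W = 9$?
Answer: $\frac{109}{9} \approx 12.111$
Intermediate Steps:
$x = - \frac{2}{9} \approx -0.22222$
$c = - \frac{44}{9}$ ($c = 4 \left(- \frac{2}{9}\right) - 4 = - \frac{8}{9} - 4 = - \frac{44}{9} \approx -4.8889$)
$r{\left(17,-8 \right)} + c = 17 - \frac{44}{9} = \frac{109}{9}$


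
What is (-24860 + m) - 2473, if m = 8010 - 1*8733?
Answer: -28056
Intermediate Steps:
m = -723 (m = 8010 - 8733 = -723)
(-24860 + m) - 2473 = (-24860 - 723) - 2473 = -25583 - 2473 = -28056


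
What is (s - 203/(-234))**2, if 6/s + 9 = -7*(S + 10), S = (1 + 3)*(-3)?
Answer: 5851561/1368900 ≈ 4.2746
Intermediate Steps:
S = -12 (S = 4*(-3) = -12)
s = 6/5 (s = 6/(-9 - 7*(-12 + 10)) = 6/(-9 - 7*(-2)) = 6/(-9 + 14) = 6/5 ≈ 1.2000)
(s - 203/(-234))**2 = (6/5 - 203/(-234))**2 = (6/5 - 203*(-1/234))**2 = (6/5 + 203/234)**2 = (2419/1170)**2 = 5851561/1368900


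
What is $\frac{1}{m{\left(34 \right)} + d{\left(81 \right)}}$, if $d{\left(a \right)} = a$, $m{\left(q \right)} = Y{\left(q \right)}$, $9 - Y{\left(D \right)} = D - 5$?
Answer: $\frac{1}{61} \approx 0.016393$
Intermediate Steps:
$Y{\left(D \right)} = 14 - D$ ($Y{\left(D \right)} = 9 - \left(D - 5\right) = 9 - \left(-5 + D\right) = 14 - D$)
$m{\left(q \right)} = 14 - q$
$\frac{1}{m{\left(34 \right)} + d{\left(81 \right)}} = \frac{1}{\left(14 - 34\right) + 81} = \frac{1}{-20 + 81} = \frac{1}{61}$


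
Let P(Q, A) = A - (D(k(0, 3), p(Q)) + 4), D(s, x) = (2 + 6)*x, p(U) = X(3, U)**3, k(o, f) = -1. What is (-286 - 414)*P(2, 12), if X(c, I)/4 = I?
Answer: 2861600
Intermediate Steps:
X(c, I) = 4*I
p(U) = 64*U**3 (p(U) = (4*U)**3 = 64*U**3)
D(s, x) = 8*x
P(Q, A) = -4 + A - 512*Q**3 (P(Q, A) = A - (8*(64*Q**3) + 4) = A - (512*Q**3 + 4) = A - (4 + 512*Q**3) = A + (-4 - 512*Q**3) = -4 + A - 512*Q**3)
(-286 - 414)*P(2, 12) = (-286 - 414)*(-4 + 12 - 512*2**3) = -700*(-4 + 12 - 512*8) = -700*(-4 + 12 - 4096) = -700*(-4088) = 2861600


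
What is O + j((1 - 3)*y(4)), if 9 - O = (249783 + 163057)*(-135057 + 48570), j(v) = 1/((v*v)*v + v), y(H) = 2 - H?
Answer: 2427959930053/68 ≈ 3.5705e+10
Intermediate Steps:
j(v) = 1/(v + v³) (j(v) = 1/(v²*v + v) = 1/(v³ + v) = 1/(v + v³))
O = 35705293089 (O = 9 - (249783 + 163057)*(-135057 + 48570) = 9 - 412840*(-86487) = 9 - 1*(-35705293080) = 9 + 35705293080 = 35705293089)
O + j((1 - 3)*y(4)) = 35705293089 + 1/((1 - 3)*(2 - 1*4) + ((1 - 3)*(2 - 1*4))³) = 35705293089 + 1/(-2*(2 - 4) + (-2*(2 - 4))³) = 35705293089 + 1/(-2*(-2) + (-2*(-2))³) = 35705293089 + 1/(4 + 4³) = 35705293089 + 1/(4 + 64) = 35705293089 + 1/68 = 2427959930053/68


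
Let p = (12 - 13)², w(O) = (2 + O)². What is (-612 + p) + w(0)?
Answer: -607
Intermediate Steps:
p = 1 (p = (-1)² = 1)
(-612 + p) + w(0) = (-612 + 1) + (2 + 0)² = -611 + 2² = -611 + 4 = -607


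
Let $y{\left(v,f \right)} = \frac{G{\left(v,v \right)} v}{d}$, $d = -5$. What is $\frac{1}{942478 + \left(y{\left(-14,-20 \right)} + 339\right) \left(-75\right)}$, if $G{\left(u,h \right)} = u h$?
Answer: $\frac{1}{875893} \approx 1.1417 \cdot 10^{-6}$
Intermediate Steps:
$G{\left(u,h \right)} = h u$
$y{\left(v,f \right)} = - \frac{v^{3}}{5}$ ($y{\left(v,f \right)} = \frac{v v v}{-5} = v^{2} v \left(- \frac{1}{5}\right) = v^{3} \left(- \frac{1}{5}\right) = - \frac{v^{3}}{5}$)
$\frac{1}{942478 + \left(y{\left(-14,-20 \right)} + 339\right) \left(-75\right)} = \frac{1}{942478 + \left(- \frac{\left(-14\right)^{3}}{5} + 339\right) \left(-75\right)} = \frac{1}{942478 + \left(\left(- \frac{1}{5}\right) \left(-2744\right) + 339\right) \left(-75\right)} = \frac{1}{942478 + \left(\frac{2744}{5} + 339\right) \left(-75\right)} = \frac{1}{942478 + \frac{4439}{5} \left(-75\right)} = \frac{1}{942478 - 66585} = \frac{1}{875893}$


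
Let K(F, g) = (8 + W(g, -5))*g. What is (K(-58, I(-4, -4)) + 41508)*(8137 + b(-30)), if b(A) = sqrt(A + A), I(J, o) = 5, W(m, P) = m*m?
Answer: 339093201 + 83346*I*sqrt(15) ≈ 3.3909e+8 + 3.228e+5*I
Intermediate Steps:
W(m, P) = m**2
b(A) = sqrt(2)*sqrt(A) (b(A) = sqrt(2*A) = sqrt(2)*sqrt(A))
K(F, g) = g*(8 + g**2) (K(F, g) = (8 + g**2)*g = g*(8 + g**2))
(K(-58, I(-4, -4)) + 41508)*(8137 + b(-30)) = (5*(8 + 5**2) + 41508)*(8137 + sqrt(2)*sqrt(-30)) = (5*(8 + 25) + 41508)*(8137 + sqrt(2)*(I*sqrt(30))) = (5*33 + 41508)*(8137 + 2*I*sqrt(15)) = (165 + 41508)*(8137 + 2*I*sqrt(15)) = 41673*(8137 + 2*I*sqrt(15)) = 339093201 + 83346*I*sqrt(15)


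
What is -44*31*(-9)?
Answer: 12276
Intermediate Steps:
-44*31*(-9) = -1364*(-9) = 12276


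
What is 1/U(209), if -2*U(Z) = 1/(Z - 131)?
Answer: -156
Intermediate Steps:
U(Z) = -1/(2*(-131 + Z)) (U(Z) = -1/(2*(Z - 131)) = -1/(2*(-131 + Z)))
1/U(209) = 1/(-1/(-262 + 2*209)) = 1/(-1/(-262 + 418)) = 1/(-1/156) = -156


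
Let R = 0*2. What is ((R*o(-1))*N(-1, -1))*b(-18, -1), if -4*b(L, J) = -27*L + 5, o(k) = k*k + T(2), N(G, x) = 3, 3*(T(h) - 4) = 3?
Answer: 0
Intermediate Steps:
T(h) = 5 (T(h) = 4 + (1/3)*3 = 4 + 1 = 5)
R = 0
o(k) = 5 + k**2 (o(k) = k*k + 5 = k**2 + 5 = 5 + k**2)
b(L, J) = -5/4 + 27*L/4 (b(L, J) = -(-27*L + 5)/4 = -(5 - 27*L)/4 = -5/4 + 27*L/4)
((R*o(-1))*N(-1, -1))*b(-18, -1) = ((0*(5 + (-1)**2))*3)*(-5/4 + (27/4)*(-18)) = ((0*(5 + 1))*3)*(-5/4 - 243/2) = ((0*6)*3)*(-491/4) = (0*3)*(-491/4) = 0*(-491/4) = 0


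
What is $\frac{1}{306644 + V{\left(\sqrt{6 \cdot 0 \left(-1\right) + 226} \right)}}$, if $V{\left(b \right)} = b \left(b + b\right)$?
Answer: $\frac{1}{307096} \approx 3.2563 \cdot 10^{-6}$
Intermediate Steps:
$V{\left(b \right)} = 2 b^{2}$ ($V{\left(b \right)} = b 2 b = 2 b^{2}$)
$\frac{1}{306644 + V{\left(\sqrt{6 \cdot 0 \left(-1\right) + 226} \right)}} = \frac{1}{306644 + 2 \left(\sqrt{6 \cdot 0 \left(-1\right) + 226}\right)^{2}} = \frac{1}{306644 + 2 \left(\sqrt{0 \left(-1\right) + 226}\right)^{2}} = \frac{1}{306644 + 2 \left(\sqrt{0 + 226}\right)^{2}} = \frac{1}{306644 + 2 \left(\sqrt{226}\right)^{2}} = \frac{1}{306644 + 2 \cdot 226} = \frac{1}{306644 + 452} = \frac{1}{307096}$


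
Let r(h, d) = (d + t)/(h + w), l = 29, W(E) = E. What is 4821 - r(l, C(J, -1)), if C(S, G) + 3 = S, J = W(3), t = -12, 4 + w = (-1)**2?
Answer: 62679/13 ≈ 4821.5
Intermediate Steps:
w = -3 (w = -4 + (-1)**2 = -4 + 1 = -3)
J = 3
C(S, G) = -3 + S
r(h, d) = (-12 + d)/(-3 + h) (r(h, d) = (d - 12)/(h - 3) = (-12 + d)/(-3 + h))
4821 - r(l, C(J, -1)) = 4821 - (-12 + (-3 + 3))/(-3 + 29) = 4821 - (-12 + 0)/26 = 4821 - (-12)/26 = 4821 - 1*(-6/13) = 4821 + 6/13 = 62679/13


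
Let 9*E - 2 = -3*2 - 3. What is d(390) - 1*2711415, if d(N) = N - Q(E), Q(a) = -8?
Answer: -2711017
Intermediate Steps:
E = -7/9 (E = 2/9 + (-3*2 - 3)/9 = 2/9 + (-6 - 3)/9 = 2/9 + (⅑)*(-9) = 2/9 - 1 = -7/9 ≈ -0.77778)
d(N) = 8 + N (d(N) = N - 1*(-8) = N + 8 = 8 + N)
d(390) - 1*2711415 = (8 + 390) - 1*2711415 = 398 - 2711415 = -2711017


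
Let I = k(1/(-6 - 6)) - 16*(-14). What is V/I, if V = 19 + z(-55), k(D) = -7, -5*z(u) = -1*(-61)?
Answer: 34/1085 ≈ 0.031336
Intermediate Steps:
z(u) = -61/5 (z(u) = -(-1)*(-61)/5 = -⅕*61 = -61/5)
V = 34/5 (V = 19 - 61/5 = 34/5 ≈ 6.8000)
I = 217 (I = -7 - 16*(-14) = -7 + 224 = 217)
V/I = (34/5)/217 = (34/5)*(1/217) = 34/1085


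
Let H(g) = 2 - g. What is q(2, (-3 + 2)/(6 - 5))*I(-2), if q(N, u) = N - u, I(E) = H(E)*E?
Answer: -24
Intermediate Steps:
I(E) = E*(2 - E) (I(E) = (2 - E)*E = E*(2 - E))
q(2, (-3 + 2)/(6 - 5))*I(-2) = (2 - (-3 + 2)/(6 - 5))*(-2*(2 - 1*(-2))) = (2 - (-1)/1)*(-2*(2 + 2)) = (2 - (-1))*(-2*4) = (2 - 1*(-1))*(-8) = (2 + 1)*(-8) = 3*(-8) = -24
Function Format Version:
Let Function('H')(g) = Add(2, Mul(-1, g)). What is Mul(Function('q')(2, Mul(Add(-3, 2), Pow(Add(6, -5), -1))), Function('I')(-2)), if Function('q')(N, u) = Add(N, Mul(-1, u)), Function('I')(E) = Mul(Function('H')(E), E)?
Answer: -24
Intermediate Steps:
Function('I')(E) = Mul(E, Add(2, Mul(-1, E))) (Function('I')(E) = Mul(Add(2, Mul(-1, E)), E) = Mul(E, Add(2, Mul(-1, E))))
Mul(Function('q')(2, Mul(Add(-3, 2), Pow(Add(6, -5), -1))), Function('I')(-2)) = Mul(Add(2, Mul(-1, Mul(Add(-3, 2), Pow(Add(6, -5), -1)))), Mul(-2, Add(2, Mul(-1, -2)))) = Mul(Add(2, Mul(-1, Mul(-1, Pow(1, -1)))), Mul(-2, Add(2, 2))) = Mul(Add(2, Mul(-1, Mul(-1, 1))), Mul(-2, 4)) = Mul(Add(2, Mul(-1, -1)), -8) = Mul(Add(2, 1), -8) = Mul(3, -8) = -24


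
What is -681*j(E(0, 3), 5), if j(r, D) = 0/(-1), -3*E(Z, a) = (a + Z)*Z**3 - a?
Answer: 0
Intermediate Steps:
E(Z, a) = a/3 - Z**3*(Z + a)/3 (E(Z, a) = -((a + Z)*Z**3 - a)/3 = -((Z + a)*Z**3 - a)/3 = -(Z**3*(Z + a) - a)/3 = -(-a + Z**3*(Z + a))/3 = a/3 - Z**3*(Z + a)/3)
j(r, D) = 0 (j(r, D) = 0*(-1) = 0)
-681*j(E(0, 3), 5) = -681*0 = 0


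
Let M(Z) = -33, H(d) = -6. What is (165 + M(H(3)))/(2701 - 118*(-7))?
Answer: 132/3527 ≈ 0.037426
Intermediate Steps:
(165 + M(H(3)))/(2701 - 118*(-7)) = (165 - 33)/(2701 - 118*(-7)) = 132/(2701 + 826) = 132/3527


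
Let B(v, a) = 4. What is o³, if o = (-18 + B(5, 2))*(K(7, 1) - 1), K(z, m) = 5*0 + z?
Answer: -592704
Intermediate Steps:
K(z, m) = z (K(z, m) = 0 + z = z)
o = -84 (o = (-18 + 4)*(7 - 1) = -14*6 = -84)
o³ = (-84)³ = -592704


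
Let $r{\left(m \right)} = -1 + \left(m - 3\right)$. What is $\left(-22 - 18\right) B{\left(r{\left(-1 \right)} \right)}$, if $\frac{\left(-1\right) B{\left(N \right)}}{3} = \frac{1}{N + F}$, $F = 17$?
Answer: $10$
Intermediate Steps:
$r{\left(m \right)} = -4 + m$ ($r{\left(m \right)} = -1 + \left(m - 3\right) = -1 + \left(-3 + m\right) = -4 + m$)
$B{\left(N \right)} = - \frac{3}{17 + N}$ ($B{\left(N \right)} = - \frac{3}{N + 17} = - \frac{3}{17 + N}$)
$\left(-22 - 18\right) B{\left(r{\left(-1 \right)} \right)} = \left(-22 - 18\right) \left(- \frac{3}{17 - 5}\right) = - 40 \left(- \frac{3}{17 - 5}\right) = - 40 \left(- \frac{3}{12}\right) = - 40 \left(\left(-3\right) \frac{1}{12}\right) = \left(-40\right) \left(- \frac{1}{4}\right) = 10$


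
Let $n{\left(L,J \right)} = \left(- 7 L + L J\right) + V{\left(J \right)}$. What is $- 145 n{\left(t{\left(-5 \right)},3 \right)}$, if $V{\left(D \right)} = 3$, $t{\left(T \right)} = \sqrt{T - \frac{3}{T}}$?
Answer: $-435 + 116 i \sqrt{110} \approx -435.0 + 1216.6 i$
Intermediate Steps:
$n{\left(L,J \right)} = 3 - 7 L + J L$ ($n{\left(L,J \right)} = \left(- 7 L + L J\right) + 3 = \left(- 7 L + J L\right) + 3 = 3 - 7 L + J L$)
$- 145 n{\left(t{\left(-5 \right)},3 \right)} = - 145 \left(3 - 7 \sqrt{-5 - \frac{3}{-5}} + 3 \sqrt{-5 - \frac{3}{-5}}\right) = - 145 \left(3 - 7 \sqrt{-5 - - \frac{3}{5}} + 3 \sqrt{-5 - - \frac{3}{5}}\right) = - 145 \left(3 - 7 \sqrt{-5 + \frac{3}{5}} + 3 \sqrt{-5 + \frac{3}{5}}\right) = - 145 \left(3 - 7 \sqrt{- \frac{22}{5}} + 3 \sqrt{- \frac{22}{5}}\right) = - 145 \left(3 - 7 \frac{i \sqrt{110}}{5} + 3 \frac{i \sqrt{110}}{5}\right) = - 145 \left(3 - \frac{7 i \sqrt{110}}{5} + \frac{3 i \sqrt{110}}{5}\right) = - 145 \left(3 - \frac{4 i \sqrt{110}}{5}\right) = -435 + 116 i \sqrt{110}$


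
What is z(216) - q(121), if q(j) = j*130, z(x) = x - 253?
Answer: -15767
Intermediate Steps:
z(x) = -253 + x
q(j) = 130*j
z(216) - q(121) = (-253 + 216) - 130*121 = -37 - 1*15730 = -37 - 15730 = -15767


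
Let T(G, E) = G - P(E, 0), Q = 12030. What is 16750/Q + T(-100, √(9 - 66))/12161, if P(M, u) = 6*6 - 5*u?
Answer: 20206067/14629683 ≈ 1.3812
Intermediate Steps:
P(M, u) = 36 - 5*u
T(G, E) = -36 + G (T(G, E) = G - (36 - 5*0) = G - (36 + 0) = G - 1*36 = G - 36 = -36 + G)
16750/Q + T(-100, √(9 - 66))/12161 = 16750/12030 + (-36 - 100)/12161 = 16750*(1/12030) - 136*1/12161 = 1675/1203 - 136/12161 = 20206067/14629683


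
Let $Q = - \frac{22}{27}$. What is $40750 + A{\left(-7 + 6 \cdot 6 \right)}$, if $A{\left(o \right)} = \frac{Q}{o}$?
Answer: $\frac{31907228}{783} \approx 40750.0$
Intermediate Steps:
$Q = - \frac{22}{27}$ ($Q = \left(-22\right) \frac{1}{27} = - \frac{22}{27} \approx -0.81481$)
$A{\left(o \right)} = - \frac{22}{27 o}$
$40750 + A{\left(-7 + 6 \cdot 6 \right)} = 40750 - \frac{22}{27 \left(-7 + 6 \cdot 6\right)} = 40750 - \frac{22}{27 \left(-7 + 36\right)} = 40750 - \frac{22}{27 \cdot 29} = 40750 - \frac{22}{783} = \frac{31907228}{783}$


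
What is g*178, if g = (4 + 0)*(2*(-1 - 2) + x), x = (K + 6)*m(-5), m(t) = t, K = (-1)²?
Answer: -29192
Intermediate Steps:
K = 1
x = -35 (x = (1 + 6)*(-5) = 7*(-5) = -35)
g = -164 (g = (4 + 0)*(2*(-1 - 2) - 35) = 4*(2*(-3) - 35) = 4*(-6 - 35) = 4*(-41) = -164)
g*178 = -164*178 = -29192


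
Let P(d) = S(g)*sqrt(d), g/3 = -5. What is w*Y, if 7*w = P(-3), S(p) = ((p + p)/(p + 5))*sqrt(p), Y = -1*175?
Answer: 225*sqrt(5) ≈ 503.12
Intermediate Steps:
g = -15 (g = 3*(-5) = -15)
Y = -175
S(p) = 2*p**(3/2)/(5 + p) (S(p) = ((2*p)/(5 + p))*sqrt(p) = (2*p/(5 + p))*sqrt(p) = 2*p**(3/2)/(5 + p))
P(d) = 3*I*sqrt(15)*sqrt(d) (P(d) = (2*(-15)**(3/2)/(5 - 15))*sqrt(d) = (2*(-15*I*sqrt(15))/(-10))*sqrt(d) = (2*(-15*I*sqrt(15))*(-1/10))*sqrt(d) = (3*I*sqrt(15))*sqrt(d) = 3*I*sqrt(15)*sqrt(d))
w = -9*sqrt(5)/7 (w = (3*I*sqrt(15)*sqrt(-3))/7 = (3*I*sqrt(15)*(I*sqrt(3)))/7 = (-9*sqrt(5))/7 = -9*sqrt(5)/7 ≈ -2.8749)
w*Y = -9*sqrt(5)/7*(-175) = 225*sqrt(5)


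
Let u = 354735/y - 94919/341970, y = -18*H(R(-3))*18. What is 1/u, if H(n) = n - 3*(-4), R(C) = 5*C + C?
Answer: 12310920/2243040841 ≈ 0.0054885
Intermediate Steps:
R(C) = 6*C
H(n) = 12 + n (H(n) = n + 12 = 12 + n)
y = 1944 (y = -18*(12 + 6*(-3))*18 = -18*(12 - 18)*18 = -18*(-6)*18 = 108*18 = 1944)
u = 2243040841/12310920 (u = 354735/1944 - 94919/341970 = 354735*(1/1944) - 94919*1/341970 = 39415/216 - 94919/341970 = 2243040841/12310920 ≈ 182.20)
1/u = 1/(2243040841/12310920) = 12310920/2243040841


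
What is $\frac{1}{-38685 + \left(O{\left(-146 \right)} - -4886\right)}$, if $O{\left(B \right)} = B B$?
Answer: $- \frac{1}{12483} \approx -8.0109 \cdot 10^{-5}$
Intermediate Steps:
$O{\left(B \right)} = B^{2}$
$\frac{1}{-38685 + \left(O{\left(-146 \right)} - -4886\right)} = \frac{1}{-38685 + \left(\left(-146\right)^{2} - -4886\right)} = \frac{1}{-38685 + \left(21316 + 4886\right)} = \frac{1}{-38685 + 26202} = \frac{1}{-12483} = - \frac{1}{12483}$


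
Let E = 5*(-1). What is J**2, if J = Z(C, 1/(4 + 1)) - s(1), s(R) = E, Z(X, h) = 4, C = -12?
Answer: 81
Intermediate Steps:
E = -5
s(R) = -5
J = 9 (J = 4 - 1*(-5) = 4 + 5 = 9)
J**2 = 9**2 = 81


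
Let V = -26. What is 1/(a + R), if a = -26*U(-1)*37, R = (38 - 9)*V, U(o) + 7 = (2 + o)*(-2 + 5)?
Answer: 1/3094 ≈ 0.00032321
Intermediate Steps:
U(o) = -1 + 3*o (U(o) = -7 + (2 + o)*(-2 + 5) = -7 + (2 + o)*3 = -7 + (6 + 3*o) = -1 + 3*o)
R = -754 (R = (38 - 9)*(-26) = 29*(-26) = -754)
a = 3848 (a = -26*(-1 + 3*(-1))*37 = -26*(-1 - 3)*37 = -26*(-4)*37 = 104*37 = 3848)
1/(a + R) = 1/(3848 - 754) = 1/3094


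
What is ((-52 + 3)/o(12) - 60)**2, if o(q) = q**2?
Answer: 75498721/20736 ≈ 3640.9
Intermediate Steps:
((-52 + 3)/o(12) - 60)**2 = ((-52 + 3)/(12**2) - 60)**2 = (-49/144 - 60)**2 = (-8689/144)**2 = 75498721/20736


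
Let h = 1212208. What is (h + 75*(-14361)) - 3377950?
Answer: -3242817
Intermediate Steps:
(h + 75*(-14361)) - 3377950 = (1212208 + 75*(-14361)) - 3377950 = (1212208 - 1077075) - 3377950 = 135133 - 3377950 = -3242817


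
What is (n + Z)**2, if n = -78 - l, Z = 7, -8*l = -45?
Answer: 375769/64 ≈ 5871.4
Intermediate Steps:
l = 45/8 (l = -1/8*(-45) = 45/8 ≈ 5.6250)
n = -669/8 (n = -78 - 1*45/8 = -78 - 45/8 = -669/8 ≈ -83.625)
(n + Z)**2 = (-669/8 + 7)**2 = (-613/8)**2 = 375769/64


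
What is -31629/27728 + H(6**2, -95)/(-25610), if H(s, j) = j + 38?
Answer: -404219097/355057040 ≈ -1.1385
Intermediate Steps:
H(s, j) = 38 + j
-31629/27728 + H(6**2, -95)/(-25610) = -31629/27728 + (38 - 95)/(-25610) = -31629*1/27728 - 57*(-1/25610) = -31629/27728 + 57/25610 = -404219097/355057040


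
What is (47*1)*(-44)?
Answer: -2068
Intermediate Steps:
(47*1)*(-44) = 47*(-44) = -2068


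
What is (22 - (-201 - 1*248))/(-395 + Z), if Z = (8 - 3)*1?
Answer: -157/130 ≈ -1.2077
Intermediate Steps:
Z = 5 (Z = 5*1 = 5)
(22 - (-201 - 1*248))/(-395 + Z) = (22 - (-201 - 1*248))/(-395 + 5) = (22 - (-201 - 248))/(-390) = (22 - 1*(-449))*(-1/390) = (22 + 449)*(-1/390) = 471*(-1/390) = -157/130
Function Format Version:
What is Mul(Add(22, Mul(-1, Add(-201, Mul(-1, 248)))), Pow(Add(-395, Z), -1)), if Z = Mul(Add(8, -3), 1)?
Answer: Rational(-157, 130) ≈ -1.2077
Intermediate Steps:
Z = 5 (Z = Mul(5, 1) = 5)
Mul(Add(22, Mul(-1, Add(-201, Mul(-1, 248)))), Pow(Add(-395, Z), -1)) = Mul(Add(22, Mul(-1, Add(-201, Mul(-1, 248)))), Pow(Add(-395, 5), -1)) = Mul(Add(22, Mul(-1, Add(-201, -248))), Pow(-390, -1)) = Mul(Add(22, Mul(-1, -449)), Rational(-1, 390)) = Mul(Add(22, 449), Rational(-1, 390)) = Mul(471, Rational(-1, 390)) = Rational(-157, 130)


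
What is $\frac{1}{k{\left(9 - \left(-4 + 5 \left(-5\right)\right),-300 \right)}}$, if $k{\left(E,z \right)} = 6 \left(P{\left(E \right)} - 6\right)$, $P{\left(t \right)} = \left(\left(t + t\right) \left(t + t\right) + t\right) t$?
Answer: $\frac{1}{1325556} \approx 7.544 \cdot 10^{-7}$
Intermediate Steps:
$P{\left(t \right)} = t \left(t + 4 t^{2}\right)$ ($P{\left(t \right)} = \left(2 t 2 t + t\right) t = \left(4 t^{2} + t\right) t = \left(t + 4 t^{2}\right) t = t \left(t + 4 t^{2}\right)$)
$k{\left(E,z \right)} = -36 + 6 E^{2} \left(1 + 4 E\right)$ ($k{\left(E,z \right)} = 6 \left(E^{2} \left(1 + 4 E\right) - 6\right) = 6 \left(-6 + E^{2} \left(1 + 4 E\right)\right) = -36 + 6 E^{2} \left(1 + 4 E\right)$)
$\frac{1}{k{\left(9 - \left(-4 + 5 \left(-5\right)\right),-300 \right)}} = \frac{1}{-36 + 6 \left(9 - \left(-4 + 5 \left(-5\right)\right)\right)^{2} \left(1 + 4 \left(9 - \left(-4 + 5 \left(-5\right)\right)\right)\right)} = \frac{1}{-36 + 6 \left(9 - \left(-4 - 25\right)\right)^{2} \left(1 + 4 \left(9 - \left(-4 - 25\right)\right)\right)} = \frac{1}{-36 + 6 \left(9 - -29\right)^{2} \left(1 + 4 \left(9 - -29\right)\right)} = \frac{1}{-36 + 6 \left(9 + 29\right)^{2} \left(1 + 4 \left(9 + 29\right)\right)} = \frac{1}{-36 + 6 \cdot 38^{2} \left(1 + 4 \cdot 38\right)} = \frac{1}{-36 + 6 \cdot 1444 \left(1 + 152\right)} = \frac{1}{-36 + 6 \cdot 1444 \cdot 153} = \frac{1}{-36 + 1325592} = \frac{1}{1325556}$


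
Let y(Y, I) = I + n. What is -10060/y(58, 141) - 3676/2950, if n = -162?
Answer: 14799902/30975 ≈ 477.80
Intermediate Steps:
y(Y, I) = -162 + I (y(Y, I) = I - 162 = -162 + I)
-10060/y(58, 141) - 3676/2950 = -10060/(-162 + 141) - 3676/2950 = -10060/(-21) - 3676*1/2950 = -10060*(-1/21) - 1838/1475 = 10060/21 - 1838/1475 = 14799902/30975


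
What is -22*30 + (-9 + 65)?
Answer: -604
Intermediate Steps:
-22*30 + (-9 + 65) = -660 + 56 = -604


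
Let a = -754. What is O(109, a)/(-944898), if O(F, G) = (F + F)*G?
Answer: 82186/472449 ≈ 0.17396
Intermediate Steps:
O(F, G) = 2*F*G (O(F, G) = (2*F)*G = 2*F*G)
O(109, a)/(-944898) = (2*109*(-754))/(-944898) = -164372*(-1/944898) = 82186/472449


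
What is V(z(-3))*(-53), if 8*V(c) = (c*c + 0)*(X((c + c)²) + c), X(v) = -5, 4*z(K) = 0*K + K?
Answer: 10971/512 ≈ 21.428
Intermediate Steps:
z(K) = K/4 (z(K) = (0*K + K)/4 = (0 + K)/4 = K/4)
V(c) = c²*(-5 + c)/8 (V(c) = ((c*c + 0)*(-5 + c))/8 = ((c² + 0)*(-5 + c))/8 = (c²*(-5 + c))/8 = c²*(-5 + c)/8)
V(z(-3))*(-53) = (((¼)*(-3))²*(-5 + (¼)*(-3))/8)*(-53) = ((-¾)²*(-5 - ¾)/8)*(-53) = ((⅛)*(9/16)*(-23/4))*(-53) = -207/512*(-53) = 10971/512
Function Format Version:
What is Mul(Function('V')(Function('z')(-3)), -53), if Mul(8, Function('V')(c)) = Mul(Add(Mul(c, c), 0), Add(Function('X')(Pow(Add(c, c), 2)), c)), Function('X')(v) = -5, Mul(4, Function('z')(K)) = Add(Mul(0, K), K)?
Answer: Rational(10971, 512) ≈ 21.428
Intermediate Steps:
Function('z')(K) = Mul(Rational(1, 4), K) (Function('z')(K) = Mul(Rational(1, 4), Add(Mul(0, K), K)) = Mul(Rational(1, 4), Add(0, K)) = Mul(Rational(1, 4), K))
Function('V')(c) = Mul(Rational(1, 8), Pow(c, 2), Add(-5, c)) (Function('V')(c) = Mul(Rational(1, 8), Mul(Add(Mul(c, c), 0), Add(-5, c))) = Mul(Rational(1, 8), Mul(Add(Pow(c, 2), 0), Add(-5, c))) = Mul(Rational(1, 8), Mul(Pow(c, 2), Add(-5, c))) = Mul(Rational(1, 8), Pow(c, 2), Add(-5, c)))
Mul(Function('V')(Function('z')(-3)), -53) = Mul(Mul(Rational(1, 8), Pow(Mul(Rational(1, 4), -3), 2), Add(-5, Mul(Rational(1, 4), -3))), -53) = Mul(Mul(Rational(1, 8), Pow(Rational(-3, 4), 2), Add(-5, Rational(-3, 4))), -53) = Mul(Mul(Rational(1, 8), Rational(9, 16), Rational(-23, 4)), -53) = Mul(Rational(-207, 512), -53) = Rational(10971, 512)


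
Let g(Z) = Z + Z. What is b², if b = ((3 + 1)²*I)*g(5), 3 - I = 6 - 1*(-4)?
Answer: 1254400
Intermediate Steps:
g(Z) = 2*Z
I = -7 (I = 3 - (6 - 1*(-4)) = 3 - (6 + 4) = 3 - 1*10 = 3 - 10 = -7)
b = -1120 (b = ((3 + 1)²*(-7))*(2*5) = (4²*(-7))*10 = (16*(-7))*10 = -112*10 = -1120)
b² = (-1120)² = 1254400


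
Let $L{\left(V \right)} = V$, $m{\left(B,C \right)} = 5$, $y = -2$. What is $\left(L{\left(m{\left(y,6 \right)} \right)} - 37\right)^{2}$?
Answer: $1024$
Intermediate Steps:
$\left(L{\left(m{\left(y,6 \right)} \right)} - 37\right)^{2} = \left(5 - 37\right)^{2} = \left(-32\right)^{2} = 1024$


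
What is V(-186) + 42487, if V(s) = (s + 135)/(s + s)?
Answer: 5268405/124 ≈ 42487.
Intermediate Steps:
V(s) = (135 + s)/(2*s) (V(s) = (135 + s)/((2*s)) = (135 + s)*(1/(2*s)) = (135 + s)/(2*s))
V(-186) + 42487 = (½)*(135 - 186)/(-186) + 42487 = (½)*(-1/186)*(-51) + 42487 = 17/124 + 42487 = 5268405/124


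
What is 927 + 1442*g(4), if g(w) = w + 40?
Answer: 64375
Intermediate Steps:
g(w) = 40 + w
927 + 1442*g(4) = 927 + 1442*(40 + 4) = 927 + 1442*44 = 927 + 63448 = 64375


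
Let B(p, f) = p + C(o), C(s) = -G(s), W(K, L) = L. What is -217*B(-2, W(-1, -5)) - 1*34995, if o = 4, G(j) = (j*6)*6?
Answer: -3313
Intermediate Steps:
G(j) = 36*j (G(j) = (6*j)*6 = 36*j)
C(s) = -36*s
B(p, f) = -144 + p (B(p, f) = p - 36*4 = p - 144 = -144 + p)
-217*B(-2, W(-1, -5)) - 1*34995 = -217*(-144 - 2) - 1*34995 = -217*(-146) - 34995 = 31682 - 34995 = -3313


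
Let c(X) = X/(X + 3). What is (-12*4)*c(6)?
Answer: -32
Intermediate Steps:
c(X) = X/(3 + X)
(-12*4)*c(6) = (-12*4)*(6/(3 + 6)) = -288/9 = -48*⅔ = -32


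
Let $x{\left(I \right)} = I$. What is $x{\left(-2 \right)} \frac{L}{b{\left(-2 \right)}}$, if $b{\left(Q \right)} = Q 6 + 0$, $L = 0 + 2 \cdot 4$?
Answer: $\frac{4}{3} \approx 1.3333$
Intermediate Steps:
$L = 8$ ($L = 0 + 8 = 8$)
$b{\left(Q \right)} = 6 Q$ ($b{\left(Q \right)} = 6 Q + 0 = 6 Q$)
$x{\left(-2 \right)} \frac{L}{b{\left(-2 \right)}} = - 2 \frac{8}{6 \left(-2\right)} = - 2 \frac{8}{-12} = - 2 \cdot 8 \left(- \frac{1}{12}\right) = \left(-2\right) \left(- \frac{2}{3}\right) = \frac{4}{3}$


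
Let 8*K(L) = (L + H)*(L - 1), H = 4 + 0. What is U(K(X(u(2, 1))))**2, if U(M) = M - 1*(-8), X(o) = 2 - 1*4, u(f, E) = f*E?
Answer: 841/16 ≈ 52.563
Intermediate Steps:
H = 4
u(f, E) = E*f
X(o) = -2 (X(o) = 2 - 4 = -2)
K(L) = (-1 + L)*(4 + L)/8 (K(L) = ((L + 4)*(L - 1))/8 = ((4 + L)*(-1 + L))/8 = ((-1 + L)*(4 + L))/8 = (-1 + L)*(4 + L)/8)
U(M) = 8 + M (U(M) = M + 8 = 8 + M)
U(K(X(u(2, 1))))**2 = (8 + (-1/2 + (1/8)*(-2)**2 + (3/8)*(-2)))**2 = (8 + (-1/2 + (1/8)*4 - 3/4))**2 = (8 + (-1/2 + 1/2 - 3/4))**2 = (8 - 3/4)**2 = (29/4)**2 = 841/16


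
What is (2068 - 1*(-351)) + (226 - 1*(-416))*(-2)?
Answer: 1135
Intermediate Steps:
(2068 - 1*(-351)) + (226 - 1*(-416))*(-2) = (2068 + 351) + (226 + 416)*(-2) = 2419 + 642*(-2) = 2419 - 1284 = 1135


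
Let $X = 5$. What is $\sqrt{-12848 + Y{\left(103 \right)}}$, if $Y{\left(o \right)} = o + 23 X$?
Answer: $i \sqrt{12630} \approx 112.38 i$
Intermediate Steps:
$Y{\left(o \right)} = 115 + o$ ($Y{\left(o \right)} = o + 23 \cdot 5 = o + 115 = 115 + o$)
$\sqrt{-12848 + Y{\left(103 \right)}} = \sqrt{-12848 + \left(115 + 103\right)} = \sqrt{-12848 + 218} = \sqrt{-12630} = i \sqrt{12630}$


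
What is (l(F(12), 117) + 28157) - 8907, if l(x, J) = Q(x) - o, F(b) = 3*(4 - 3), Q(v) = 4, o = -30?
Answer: 19284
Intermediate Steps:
F(b) = 3 (F(b) = 3*1 = 3)
l(x, J) = 34 (l(x, J) = 4 - 1*(-30) = 4 + 30 = 34)
(l(F(12), 117) + 28157) - 8907 = (34 + 28157) - 8907 = 28191 - 8907 = 19284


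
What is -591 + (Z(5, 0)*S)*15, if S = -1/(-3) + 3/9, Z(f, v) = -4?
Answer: -631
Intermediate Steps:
S = ⅔ (S = -1*(-⅓) + 3*(⅑) = ⅓ + ⅓ = ⅔ ≈ 0.66667)
-591 + (Z(5, 0)*S)*15 = -591 - 4*⅔*15 = -591 - 8/3*15 = -591 - 40 = -631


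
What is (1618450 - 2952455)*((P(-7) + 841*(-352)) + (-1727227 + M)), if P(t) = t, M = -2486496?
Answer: 6016045056810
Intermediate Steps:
(1618450 - 2952455)*((P(-7) + 841*(-352)) + (-1727227 + M)) = (1618450 - 2952455)*((-7 + 841*(-352)) + (-1727227 - 2486496)) = -1334005*((-7 - 296032) - 4213723) = -1334005*(-296039 - 4213723) = -1334005*(-4509762) = 6016045056810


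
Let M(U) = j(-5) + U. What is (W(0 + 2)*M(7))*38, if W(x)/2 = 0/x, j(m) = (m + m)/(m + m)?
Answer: 0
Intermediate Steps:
j(m) = 1 (j(m) = (2*m)/((2*m)) = (2*m)*(1/(2*m)) = 1)
M(U) = 1 + U
W(x) = 0 (W(x) = 2*(0/x) = 2*0 = 0)
(W(0 + 2)*M(7))*38 = (0*(1 + 7))*38 = (0*8)*38 = 0*38 = 0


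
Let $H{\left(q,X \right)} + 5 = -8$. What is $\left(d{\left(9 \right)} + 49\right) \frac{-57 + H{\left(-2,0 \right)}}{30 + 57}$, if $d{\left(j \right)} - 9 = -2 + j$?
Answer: $- \frac{4550}{87} \approx -52.299$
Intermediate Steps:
$d{\left(j \right)} = 7 + j$ ($d{\left(j \right)} = 9 + \left(-2 + j\right) = 7 + j$)
$H{\left(q,X \right)} = -13$ ($H{\left(q,X \right)} = -5 - 8 = -13$)
$\left(d{\left(9 \right)} + 49\right) \frac{-57 + H{\left(-2,0 \right)}}{30 + 57} = \left(\left(7 + 9\right) + 49\right) \frac{-57 - 13}{30 + 57} = \left(16 + 49\right) \left(- \frac{70}{87}\right) = 65 \left(\left(-70\right) \frac{1}{87}\right) = 65 \left(- \frac{70}{87}\right) = - \frac{4550}{87}$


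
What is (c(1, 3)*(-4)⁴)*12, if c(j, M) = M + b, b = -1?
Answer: 6144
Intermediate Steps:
c(j, M) = -1 + M (c(j, M) = M - 1 = -1 + M)
(c(1, 3)*(-4)⁴)*12 = ((-1 + 3)*(-4)⁴)*12 = (2*256)*12 = 512*12 = 6144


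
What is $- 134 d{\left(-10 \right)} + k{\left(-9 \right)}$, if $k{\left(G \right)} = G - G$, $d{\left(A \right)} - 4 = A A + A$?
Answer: $-12596$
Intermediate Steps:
$d{\left(A \right)} = 4 + A + A^{2}$ ($d{\left(A \right)} = 4 + \left(A A + A\right) = 4 + \left(A^{2} + A\right) = 4 + \left(A + A^{2}\right) = 4 + A + A^{2}$)
$k{\left(G \right)} = 0$
$- 134 d{\left(-10 \right)} + k{\left(-9 \right)} = - 134 \left(4 - 10 + \left(-10\right)^{2}\right) + 0 = - 134 \left(4 - 10 + 100\right) + 0 = \left(-134\right) 94 + 0 = -12596 + 0 = -12596$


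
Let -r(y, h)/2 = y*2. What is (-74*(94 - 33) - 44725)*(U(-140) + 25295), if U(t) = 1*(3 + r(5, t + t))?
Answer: -1244663442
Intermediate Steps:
r(y, h) = -4*y (r(y, h) = -2*y*2 = -4*y)
U(t) = -17 (U(t) = 1*(3 - 4*5) = 1*(3 - 20) = 1*(-17) = -17)
(-74*(94 - 33) - 44725)*(U(-140) + 25295) = (-74*(94 - 33) - 44725)*(-17 + 25295) = (-74*61 - 44725)*25278 = (-4514 - 44725)*25278 = -49239*25278 = -1244663442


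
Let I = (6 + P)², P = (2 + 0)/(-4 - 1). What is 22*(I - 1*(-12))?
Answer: 23848/25 ≈ 953.92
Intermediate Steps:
P = -⅖ (P = 2/(-5) = 2*(-⅕) = -⅖ ≈ -0.40000)
I = 784/25 (I = (6 - ⅖)² = (28/5)² = 784/25 ≈ 31.360)
22*(I - 1*(-12)) = 22*(784/25 - 1*(-12)) = 22*(784/25 + 12) = 22*(1084/25) = 23848/25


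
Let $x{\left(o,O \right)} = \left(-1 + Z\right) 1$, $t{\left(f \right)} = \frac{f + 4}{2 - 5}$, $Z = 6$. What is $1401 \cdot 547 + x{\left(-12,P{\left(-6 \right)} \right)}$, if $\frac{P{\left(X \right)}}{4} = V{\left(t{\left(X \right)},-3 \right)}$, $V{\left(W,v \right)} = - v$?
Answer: $766352$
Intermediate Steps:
$t{\left(f \right)} = - \frac{4}{3} - \frac{f}{3}$ ($t{\left(f \right)} = \frac{4 + f}{-3} = \left(4 + f\right) \left(- \frac{1}{3}\right) = - \frac{4}{3} - \frac{f}{3}$)
$P{\left(X \right)} = 12$ ($P{\left(X \right)} = 4 \left(\left(-1\right) \left(-3\right)\right) = 4 \cdot 3 = 12$)
$x{\left(o,O \right)} = 5$ ($x{\left(o,O \right)} = \left(-1 + 6\right) 1 = 5 \cdot 1 = 5$)
$1401 \cdot 547 + x{\left(-12,P{\left(-6 \right)} \right)} = 1401 \cdot 547 + 5 = 766347 + 5 = 766352$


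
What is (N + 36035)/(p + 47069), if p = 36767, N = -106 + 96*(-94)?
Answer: 26905/83836 ≈ 0.32092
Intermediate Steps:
N = -9130 (N = -106 - 9024 = -9130)
(N + 36035)/(p + 47069) = (-9130 + 36035)/(36767 + 47069) = 26905/83836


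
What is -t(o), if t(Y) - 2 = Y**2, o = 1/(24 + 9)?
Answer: -2179/1089 ≈ -2.0009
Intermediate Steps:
o = 1/33 ≈ 0.030303
t(Y) = 2 + Y**2
-t(o) = -(2 + (1/33)**2) = -(2 + 1/1089) = -1*2179/1089 = -2179/1089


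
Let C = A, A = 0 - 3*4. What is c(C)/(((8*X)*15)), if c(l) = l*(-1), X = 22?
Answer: 1/220 ≈ 0.0045455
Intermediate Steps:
A = -12 (A = 0 - 12 = -12)
C = -12
c(l) = -l
c(C)/(((8*X)*15)) = (-1*(-12))/(((8*22)*15)) = 12/((176*15)) = 12/2640 = 12*(1/2640) = 1/220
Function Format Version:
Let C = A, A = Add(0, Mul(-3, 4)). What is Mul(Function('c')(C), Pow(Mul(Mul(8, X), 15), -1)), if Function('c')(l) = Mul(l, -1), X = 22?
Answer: Rational(1, 220) ≈ 0.0045455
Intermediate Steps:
A = -12 (A = Add(0, -12) = -12)
C = -12
Function('c')(l) = Mul(-1, l)
Mul(Function('c')(C), Pow(Mul(Mul(8, X), 15), -1)) = Mul(Mul(-1, -12), Pow(Mul(Mul(8, 22), 15), -1)) = Mul(12, Pow(Mul(176, 15), -1)) = Mul(12, Pow(2640, -1)) = Mul(12, Rational(1, 2640)) = Rational(1, 220)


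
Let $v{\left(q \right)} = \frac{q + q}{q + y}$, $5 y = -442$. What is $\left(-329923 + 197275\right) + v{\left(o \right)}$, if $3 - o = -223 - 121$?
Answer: $- \frac{171510394}{1293} \approx -1.3265 \cdot 10^{5}$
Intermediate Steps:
$y = - \frac{442}{5}$ ($y = \frac{1}{5} \left(-442\right) = - \frac{442}{5} \approx -88.4$)
$o = 347$ ($o = 3 - \left(-223 - 121\right) = 3 - -344 = 3 + 344 = 347$)
$v{\left(q \right)} = \frac{2 q}{- \frac{442}{5} + q}$ ($v{\left(q \right)} = \frac{q + q}{q - \frac{442}{5}} = \frac{2 q}{- \frac{442}{5} + q}$)
$\left(-329923 + 197275\right) + v{\left(o \right)} = \left(-329923 + 197275\right) + 10 \cdot 347 \frac{1}{-442 + 5 \cdot 347} = -132648 + 10 \cdot 347 \frac{1}{-442 + 1735} = -132648 + 10 \cdot 347 \cdot \frac{1}{1293} = -132648 + \frac{3470}{1293} = - \frac{171510394}{1293}$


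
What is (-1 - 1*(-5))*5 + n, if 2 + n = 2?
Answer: 20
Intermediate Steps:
n = 0 (n = -2 + 2 = 0)
(-1 - 1*(-5))*5 + n = (-1 - 1*(-5))*5 + 0 = (-1 + 5)*5 + 0 = 4*5 + 0 = 20 + 0 = 20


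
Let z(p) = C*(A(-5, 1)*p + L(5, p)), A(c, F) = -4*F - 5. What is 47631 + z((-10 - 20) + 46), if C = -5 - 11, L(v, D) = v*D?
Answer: 48655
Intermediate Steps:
L(v, D) = D*v
A(c, F) = -5 - 4*F
C = -16
z(p) = 64*p (z(p) = -16*((-5 - 4*1)*p + p*5) = -16*((-5 - 4)*p + 5*p) = -16*(-9*p + 5*p) = -(-64)*p = 64*p)
47631 + z((-10 - 20) + 46) = 47631 + 64*((-10 - 20) + 46) = 47631 + 64*(-30 + 46) = 47631 + 64*16 = 47631 + 1024 = 48655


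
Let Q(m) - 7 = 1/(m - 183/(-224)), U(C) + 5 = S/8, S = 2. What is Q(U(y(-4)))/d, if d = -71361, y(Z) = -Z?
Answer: -1981/20956347 ≈ -9.4530e-5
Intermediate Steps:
U(C) = -19/4 (U(C) = -5 + 2/8 = -5 + 2*(⅛) = -5 + ¼ = -19/4)
Q(m) = 7 + 1/(183/224 + m) (Q(m) = 7 + 1/(m - 183/(-224)) = 7 + 1/(m - 183*(-1/224)) = 7 + 1/(m + 183/224) = 7 + 1/(183/224 + m))
Q(U(y(-4)))/d = (7*(215 + 224*(-19/4))/(183 + 224*(-19/4)))/(-71361) = (7*(215 - 1064)/(183 - 1064))*(-1/71361) = (7*(-849)/(-881))*(-1/71361) = (7*(-1/881)*(-849))*(-1/71361) = (5943/881)*(-1/71361) = -1981/20956347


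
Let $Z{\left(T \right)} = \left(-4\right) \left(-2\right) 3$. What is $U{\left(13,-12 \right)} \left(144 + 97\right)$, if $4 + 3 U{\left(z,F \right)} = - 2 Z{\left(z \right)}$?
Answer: $- \frac{12532}{3} \approx -4177.3$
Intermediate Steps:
$Z{\left(T \right)} = 24$ ($Z{\left(T \right)} = 8 \cdot 3 = 24$)
$U{\left(z,F \right)} = - \frac{52}{3}$ ($U{\left(z,F \right)} = - \frac{4}{3} + \frac{\left(-2\right) 24}{3} = - \frac{4}{3} + \frac{1}{3} \left(-48\right) = - \frac{4}{3} - 16 = - \frac{52}{3}$)
$U{\left(13,-12 \right)} \left(144 + 97\right) = - \frac{52 \left(144 + 97\right)}{3} = \left(- \frac{52}{3}\right) 241 = - \frac{12532}{3}$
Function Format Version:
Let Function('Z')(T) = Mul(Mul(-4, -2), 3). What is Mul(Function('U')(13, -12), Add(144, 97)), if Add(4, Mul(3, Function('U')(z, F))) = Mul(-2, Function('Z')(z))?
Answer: Rational(-12532, 3) ≈ -4177.3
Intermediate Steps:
Function('Z')(T) = 24 (Function('Z')(T) = Mul(8, 3) = 24)
Function('U')(z, F) = Rational(-52, 3) (Function('U')(z, F) = Add(Rational(-4, 3), Mul(Rational(1, 3), Mul(-2, 24))) = Add(Rational(-4, 3), Mul(Rational(1, 3), -48)) = Add(Rational(-4, 3), -16) = Rational(-52, 3))
Mul(Function('U')(13, -12), Add(144, 97)) = Mul(Rational(-52, 3), Add(144, 97)) = Mul(Rational(-52, 3), 241) = Rational(-12532, 3)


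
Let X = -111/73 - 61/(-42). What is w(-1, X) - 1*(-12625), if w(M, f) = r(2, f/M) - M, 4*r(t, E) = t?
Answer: 25253/2 ≈ 12627.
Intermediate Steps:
r(t, E) = t/4
X = -209/3066 (X = -111*1/73 - 61*(-1/42) = -111/73 + 61/42 = -209/3066 ≈ -0.068167)
w(M, f) = ½ - M (w(M, f) = (¼)*2 - M = ½ - M)
w(-1, X) - 1*(-12625) = (½ - 1*(-1)) - 1*(-12625) = (½ + 1) + 12625 = 3/2 + 12625 = 25253/2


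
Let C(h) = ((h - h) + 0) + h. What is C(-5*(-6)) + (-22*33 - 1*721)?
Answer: -1417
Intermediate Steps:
C(h) = h (C(h) = (0 + 0) + h = 0 + h = h)
C(-5*(-6)) + (-22*33 - 1*721) = -5*(-6) + (-22*33 - 1*721) = 30 + (-726 - 721) = 30 - 1447 = -1417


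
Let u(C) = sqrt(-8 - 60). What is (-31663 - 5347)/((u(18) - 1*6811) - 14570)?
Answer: 791310810/457147229 + 74020*I*sqrt(17)/457147229 ≈ 1.731 + 0.0006676*I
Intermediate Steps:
u(C) = 2*I*sqrt(17) (u(C) = sqrt(-68) = 2*I*sqrt(17))
(-31663 - 5347)/((u(18) - 1*6811) - 14570) = (-31663 - 5347)/((2*I*sqrt(17) - 1*6811) - 14570) = -37010/((2*I*sqrt(17) - 6811) - 14570) = -37010/((-6811 + 2*I*sqrt(17)) - 14570) = -37010/(-21381 + 2*I*sqrt(17))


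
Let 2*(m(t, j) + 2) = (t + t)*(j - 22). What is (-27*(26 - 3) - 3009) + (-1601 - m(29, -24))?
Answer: -3895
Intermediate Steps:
m(t, j) = -2 + t*(-22 + j) (m(t, j) = -2 + ((t + t)*(j - 22))/2 = -2 + ((2*t)*(-22 + j))/2 = -2 + (2*t*(-22 + j))/2 = -2 + t*(-22 + j))
(-27*(26 - 3) - 3009) + (-1601 - m(29, -24)) = (-27*(26 - 3) - 3009) + (-1601 - (-2 - 22*29 - 24*29)) = (-27*23 - 3009) + (-1601 - (-2 - 638 - 696)) = (-621 - 3009) + (-1601 - 1*(-1336)) = -3630 + (-1601 + 1336) = -3630 - 265 = -3895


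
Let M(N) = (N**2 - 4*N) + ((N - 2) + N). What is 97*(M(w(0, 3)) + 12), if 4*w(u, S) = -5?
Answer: 21825/16 ≈ 1364.1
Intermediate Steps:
w(u, S) = -5/4 (w(u, S) = (1/4)*(-5) = -5/4)
M(N) = -2 + N**2 - 2*N (M(N) = (N**2 - 4*N) + ((-2 + N) + N) = (N**2 - 4*N) + (-2 + 2*N) = -2 + N**2 - 2*N)
97*(M(w(0, 3)) + 12) = 97*((-2 + (-5/4)**2 - 2*(-5/4)) + 12) = 97*((-2 + 25/16 + 5/2) + 12) = 97*(33/16 + 12) = 97*(225/16) = 21825/16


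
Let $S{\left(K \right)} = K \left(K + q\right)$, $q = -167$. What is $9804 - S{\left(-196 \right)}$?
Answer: $-61344$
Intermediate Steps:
$S{\left(K \right)} = K \left(-167 + K\right)$ ($S{\left(K \right)} = K \left(K - 167\right) = K \left(-167 + K\right)$)
$9804 - S{\left(-196 \right)} = 9804 - - 196 \left(-167 - 196\right) = 9804 - \left(-196\right) \left(-363\right) = 9804 - 71148 = -61344$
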